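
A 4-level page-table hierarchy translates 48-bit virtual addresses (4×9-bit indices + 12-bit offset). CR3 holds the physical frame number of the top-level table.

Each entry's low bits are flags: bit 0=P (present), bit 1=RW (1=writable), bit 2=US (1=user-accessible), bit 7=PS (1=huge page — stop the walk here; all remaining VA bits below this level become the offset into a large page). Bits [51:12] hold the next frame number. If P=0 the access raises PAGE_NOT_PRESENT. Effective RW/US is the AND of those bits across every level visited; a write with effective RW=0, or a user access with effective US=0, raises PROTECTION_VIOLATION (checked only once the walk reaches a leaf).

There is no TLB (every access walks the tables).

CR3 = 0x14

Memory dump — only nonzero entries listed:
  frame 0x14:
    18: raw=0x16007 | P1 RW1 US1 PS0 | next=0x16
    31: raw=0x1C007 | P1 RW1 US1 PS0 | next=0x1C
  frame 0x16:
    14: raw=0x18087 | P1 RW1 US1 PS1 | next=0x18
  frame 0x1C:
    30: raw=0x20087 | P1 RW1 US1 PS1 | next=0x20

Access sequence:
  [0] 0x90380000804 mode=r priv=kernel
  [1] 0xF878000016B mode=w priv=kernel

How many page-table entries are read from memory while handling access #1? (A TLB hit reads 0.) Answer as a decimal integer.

Walk each access:
#0 VA=0x90380000804 (r,kernel):
  L0: frame=0x14 idx=18 entry=0x16007 [P=1 RW=1 US=1 PS=0]
  L1: frame=0x16 idx=14 entry=0x18087 [P=1 RW=1 US=1 PS=1]
  → PA=0x18804 (huge @L1)  (2 entries read)
#1 VA=0xF878000016B (w,kernel):
  L0: frame=0x14 idx=31 entry=0x1C007 [P=1 RW=1 US=1 PS=0]
  L1: frame=0x1C idx=30 entry=0x20087 [P=1 RW=1 US=1 PS=1]
  → PA=0x2016B (huge @L1)  (2 entries read)

Entries read for #1: 2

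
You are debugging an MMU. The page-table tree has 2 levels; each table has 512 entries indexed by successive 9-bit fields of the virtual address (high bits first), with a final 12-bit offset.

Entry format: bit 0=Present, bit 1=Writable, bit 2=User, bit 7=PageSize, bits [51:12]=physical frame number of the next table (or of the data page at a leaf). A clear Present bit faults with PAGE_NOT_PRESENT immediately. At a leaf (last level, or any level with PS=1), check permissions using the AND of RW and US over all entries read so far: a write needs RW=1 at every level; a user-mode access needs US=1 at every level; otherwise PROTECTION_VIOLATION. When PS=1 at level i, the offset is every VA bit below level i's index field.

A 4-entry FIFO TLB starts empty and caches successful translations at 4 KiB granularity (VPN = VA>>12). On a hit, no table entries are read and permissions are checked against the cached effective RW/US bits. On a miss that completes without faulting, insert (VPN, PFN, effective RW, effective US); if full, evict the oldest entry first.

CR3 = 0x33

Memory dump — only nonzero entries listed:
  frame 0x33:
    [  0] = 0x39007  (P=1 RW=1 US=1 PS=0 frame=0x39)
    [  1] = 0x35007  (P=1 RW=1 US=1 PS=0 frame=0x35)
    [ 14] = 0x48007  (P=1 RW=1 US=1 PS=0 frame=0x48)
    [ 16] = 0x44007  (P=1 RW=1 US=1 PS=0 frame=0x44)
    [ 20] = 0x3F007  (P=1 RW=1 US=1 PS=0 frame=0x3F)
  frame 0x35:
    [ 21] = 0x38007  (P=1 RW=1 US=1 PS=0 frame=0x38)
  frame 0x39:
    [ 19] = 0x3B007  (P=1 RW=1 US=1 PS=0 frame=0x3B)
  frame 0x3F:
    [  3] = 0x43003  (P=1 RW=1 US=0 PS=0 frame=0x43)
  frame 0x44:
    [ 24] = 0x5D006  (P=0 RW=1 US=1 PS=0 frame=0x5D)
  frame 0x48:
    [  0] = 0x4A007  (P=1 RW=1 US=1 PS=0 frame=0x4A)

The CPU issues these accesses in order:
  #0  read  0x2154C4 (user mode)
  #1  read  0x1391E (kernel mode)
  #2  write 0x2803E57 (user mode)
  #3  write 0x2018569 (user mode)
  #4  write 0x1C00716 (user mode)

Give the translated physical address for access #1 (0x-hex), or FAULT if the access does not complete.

Per-access translation:
#0 VA=0x2154C4 (r,user):
  lvl0: tbl 0x33, slot 1 ⇒ 0x35007 (P1/RW1/US1/PS0)
  lvl1: tbl 0x35, slot 21 ⇒ 0x38007 (P1/RW1/US1/PS0)
  → PA=0x384C4  (2 entries read)
#1 VA=0x1391E (r,kernel):
  lvl0: tbl 0x33, slot 0 ⇒ 0x39007 (P1/RW1/US1/PS0)
  lvl1: tbl 0x39, slot 19 ⇒ 0x3B007 (P1/RW1/US1/PS0)
  → PA=0x3B91E  (2 entries read)
#2 VA=0x2803E57 (w,user):
  lvl0: tbl 0x33, slot 20 ⇒ 0x3F007 (P1/RW1/US1/PS0)
  lvl1: tbl 0x3F, slot 3 ⇒ 0x43003 (P1/RW1/US0/PS0)
  → PROTECTION_VIOLATION  (2 entries read)
#3 VA=0x2018569 (w,user):
  lvl0: tbl 0x33, slot 16 ⇒ 0x44007 (P1/RW1/US1/PS0)
  lvl1: tbl 0x44, slot 24 ⇒ 0x5D006 (P0/RW1/US1/PS0)
  → PAGE_NOT_PRESENT  (2 entries read)
#4 VA=0x1C00716 (w,user):
  lvl0: tbl 0x33, slot 14 ⇒ 0x48007 (P1/RW1/US1/PS0)
  lvl1: tbl 0x48, slot 0 ⇒ 0x4A007 (P1/RW1/US1/PS0)
  → PA=0x4A716  (2 entries read)

Access #1 PA: 0x3B91E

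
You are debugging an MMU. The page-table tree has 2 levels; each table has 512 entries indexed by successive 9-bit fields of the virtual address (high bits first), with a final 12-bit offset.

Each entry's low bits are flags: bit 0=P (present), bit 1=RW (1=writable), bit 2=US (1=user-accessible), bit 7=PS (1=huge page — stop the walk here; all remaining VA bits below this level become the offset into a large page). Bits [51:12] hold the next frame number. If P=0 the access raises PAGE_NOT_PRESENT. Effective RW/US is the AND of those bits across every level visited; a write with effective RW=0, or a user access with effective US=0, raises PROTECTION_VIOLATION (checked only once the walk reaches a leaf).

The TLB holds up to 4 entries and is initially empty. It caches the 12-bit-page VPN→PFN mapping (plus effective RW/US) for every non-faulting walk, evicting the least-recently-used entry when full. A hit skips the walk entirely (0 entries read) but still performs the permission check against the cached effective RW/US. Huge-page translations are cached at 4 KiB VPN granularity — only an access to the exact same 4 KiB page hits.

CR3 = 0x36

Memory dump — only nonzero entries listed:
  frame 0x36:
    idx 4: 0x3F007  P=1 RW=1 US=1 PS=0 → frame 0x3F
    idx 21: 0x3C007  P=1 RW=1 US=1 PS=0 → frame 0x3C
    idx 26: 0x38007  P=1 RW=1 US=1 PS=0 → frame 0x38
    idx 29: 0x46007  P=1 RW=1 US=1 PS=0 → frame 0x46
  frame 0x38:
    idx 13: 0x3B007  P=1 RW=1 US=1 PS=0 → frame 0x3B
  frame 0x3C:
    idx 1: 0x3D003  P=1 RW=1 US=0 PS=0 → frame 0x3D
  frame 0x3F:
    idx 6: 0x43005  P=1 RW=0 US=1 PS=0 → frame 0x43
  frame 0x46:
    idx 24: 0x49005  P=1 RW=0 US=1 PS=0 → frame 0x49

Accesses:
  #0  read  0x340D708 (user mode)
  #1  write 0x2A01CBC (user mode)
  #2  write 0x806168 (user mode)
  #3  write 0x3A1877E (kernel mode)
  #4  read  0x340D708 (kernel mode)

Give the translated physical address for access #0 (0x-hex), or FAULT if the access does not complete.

Trace:
#0 VA=0x340D708 (r,user):
  L0 @0x36[26] → 0x38007  P=1,RW=1,US=1,PS=0
  L1 @0x38[13] → 0x3B007  P=1,RW=1,US=1,PS=0
  → PA=0x3B708  (2 entries read)
#1 VA=0x2A01CBC (w,user):
  L0 @0x36[21] → 0x3C007  P=1,RW=1,US=1,PS=0
  L1 @0x3C[1] → 0x3D003  P=1,RW=1,US=0,PS=0
  ⇒ fault: PROTECTION_VIOLATION  — 2 lookups
#2 VA=0x806168 (w,user):
  L0 @0x36[4] → 0x3F007  P=1,RW=1,US=1,PS=0
  L1 @0x3F[6] → 0x43005  P=1,RW=0,US=1,PS=0
  ⇒ fault: PROTECTION_VIOLATION  — 2 lookups
#3 VA=0x3A1877E (w,kernel):
  L0 @0x36[29] → 0x46007  P=1,RW=1,US=1,PS=0
  L1 @0x46[24] → 0x49005  P=1,RW=0,US=1,PS=0
  ⇒ fault: PROTECTION_VIOLATION  — 2 lookups
#4 VA=0x340D708 (r,kernel):
  TLB hit vpn=0x340D → PA=0x3B708

Access #0 PA: 0x3B708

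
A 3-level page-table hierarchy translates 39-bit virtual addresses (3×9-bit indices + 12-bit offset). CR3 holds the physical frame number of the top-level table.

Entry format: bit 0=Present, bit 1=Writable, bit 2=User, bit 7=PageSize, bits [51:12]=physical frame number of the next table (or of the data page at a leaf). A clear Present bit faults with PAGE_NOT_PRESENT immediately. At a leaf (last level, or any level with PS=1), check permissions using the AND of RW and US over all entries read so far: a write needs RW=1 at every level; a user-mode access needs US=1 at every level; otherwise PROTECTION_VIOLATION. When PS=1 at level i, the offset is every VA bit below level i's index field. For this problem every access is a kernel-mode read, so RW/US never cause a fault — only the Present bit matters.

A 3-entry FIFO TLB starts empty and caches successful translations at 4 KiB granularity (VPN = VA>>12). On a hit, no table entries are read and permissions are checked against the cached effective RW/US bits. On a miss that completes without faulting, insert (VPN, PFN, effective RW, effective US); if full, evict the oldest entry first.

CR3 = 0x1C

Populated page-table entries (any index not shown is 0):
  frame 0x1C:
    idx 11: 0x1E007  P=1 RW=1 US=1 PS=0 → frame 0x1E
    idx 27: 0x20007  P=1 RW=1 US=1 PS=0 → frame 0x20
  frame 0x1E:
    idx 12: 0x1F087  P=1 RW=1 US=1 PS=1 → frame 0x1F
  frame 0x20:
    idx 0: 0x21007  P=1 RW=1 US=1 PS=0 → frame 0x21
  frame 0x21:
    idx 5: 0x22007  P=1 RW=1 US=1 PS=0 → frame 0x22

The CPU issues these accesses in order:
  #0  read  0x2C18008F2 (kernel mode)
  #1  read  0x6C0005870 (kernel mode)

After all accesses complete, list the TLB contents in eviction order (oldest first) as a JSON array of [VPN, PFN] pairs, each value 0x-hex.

Walk each access:
#0 VA=0x2C18008F2 (r,kernel):
  L0: frame=0x1C idx=11 entry=0x1E007 [P=1 RW=1 US=1 PS=0]
  L1: frame=0x1E idx=12 entry=0x1F087 [P=1 RW=1 US=1 PS=1]
  → PA=0x1F8F2 (huge @L1)  (2 entries read)
#1 VA=0x6C0005870 (r,kernel):
  L0: frame=0x1C idx=27 entry=0x20007 [P=1 RW=1 US=1 PS=0]
  L1: frame=0x20 idx=0 entry=0x21007 [P=1 RW=1 US=1 PS=0]
  L2: frame=0x21 idx=5 entry=0x22007 [P=1 RW=1 US=1 PS=0]
  → PA=0x22870  (3 entries read)

TLB: [["0x2C1800", "0x1F"], ["0x6C0005", "0x22"]]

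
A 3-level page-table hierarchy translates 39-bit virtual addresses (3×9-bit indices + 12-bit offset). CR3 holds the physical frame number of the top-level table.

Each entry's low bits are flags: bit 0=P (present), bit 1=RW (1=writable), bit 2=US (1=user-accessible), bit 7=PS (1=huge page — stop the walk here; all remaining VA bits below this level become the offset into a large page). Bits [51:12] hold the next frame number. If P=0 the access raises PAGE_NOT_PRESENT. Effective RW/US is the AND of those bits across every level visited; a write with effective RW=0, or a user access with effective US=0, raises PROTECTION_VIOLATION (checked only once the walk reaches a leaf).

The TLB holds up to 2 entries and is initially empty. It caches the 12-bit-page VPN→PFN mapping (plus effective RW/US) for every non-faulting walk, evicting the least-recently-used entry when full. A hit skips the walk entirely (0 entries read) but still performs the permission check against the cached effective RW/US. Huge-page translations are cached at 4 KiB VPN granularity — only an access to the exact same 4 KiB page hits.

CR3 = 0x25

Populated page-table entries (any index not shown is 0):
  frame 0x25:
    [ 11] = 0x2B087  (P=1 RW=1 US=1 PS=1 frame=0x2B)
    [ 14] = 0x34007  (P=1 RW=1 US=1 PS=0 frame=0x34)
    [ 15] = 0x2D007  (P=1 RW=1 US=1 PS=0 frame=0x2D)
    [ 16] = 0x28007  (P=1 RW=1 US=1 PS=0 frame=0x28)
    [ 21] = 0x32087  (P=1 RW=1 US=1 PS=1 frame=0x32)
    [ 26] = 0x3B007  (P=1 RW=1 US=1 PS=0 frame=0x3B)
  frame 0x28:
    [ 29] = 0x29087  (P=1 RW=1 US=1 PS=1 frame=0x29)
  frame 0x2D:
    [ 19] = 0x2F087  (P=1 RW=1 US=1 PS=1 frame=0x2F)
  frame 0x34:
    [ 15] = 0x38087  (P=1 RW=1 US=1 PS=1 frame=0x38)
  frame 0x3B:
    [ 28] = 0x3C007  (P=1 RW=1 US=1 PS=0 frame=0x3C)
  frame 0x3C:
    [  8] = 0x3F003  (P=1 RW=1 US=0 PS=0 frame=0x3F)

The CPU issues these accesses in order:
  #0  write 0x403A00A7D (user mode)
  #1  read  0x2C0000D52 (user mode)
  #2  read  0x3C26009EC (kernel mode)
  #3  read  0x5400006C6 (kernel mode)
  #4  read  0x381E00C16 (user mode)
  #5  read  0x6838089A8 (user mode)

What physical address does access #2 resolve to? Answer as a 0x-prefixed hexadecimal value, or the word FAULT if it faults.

Trace:
#0 VA=0x403A00A7D (w,user):
  L0: frame=0x25 idx=16 entry=0x28007 [P=1 RW=1 US=1 PS=0]
  L1: frame=0x28 idx=29 entry=0x29087 [P=1 RW=1 US=1 PS=1]
  ✓ 0x29A7D (huge @L1)  — 2 lookups
#1 VA=0x2C0000D52 (r,user):
  L0: frame=0x25 idx=11 entry=0x2B087 [P=1 RW=1 US=1 PS=1]
  ✓ 0x2BD52 (huge @L0)  — 1 lookups
#2 VA=0x3C26009EC (r,kernel):
  L0: frame=0x25 idx=15 entry=0x2D007 [P=1 RW=1 US=1 PS=0]
  L1: frame=0x2D idx=19 entry=0x2F087 [P=1 RW=1 US=1 PS=1]
  ✓ 0x2F9EC (huge @L1)  — 2 lookups
#3 VA=0x5400006C6 (r,kernel):
  L0: frame=0x25 idx=21 entry=0x32087 [P=1 RW=1 US=1 PS=1]
  ✓ 0x326C6 (huge @L0)  — 1 lookups
#4 VA=0x381E00C16 (r,user):
  L0: frame=0x25 idx=14 entry=0x34007 [P=1 RW=1 US=1 PS=0]
  L1: frame=0x34 idx=15 entry=0x38087 [P=1 RW=1 US=1 PS=1]
  ✓ 0x38C16 (huge @L1)  — 2 lookups
#5 VA=0x6838089A8 (r,user):
  L0: frame=0x25 idx=26 entry=0x3B007 [P=1 RW=1 US=1 PS=0]
  L1: frame=0x3B idx=28 entry=0x3C007 [P=1 RW=1 US=1 PS=0]
  L2: frame=0x3C idx=8 entry=0x3F003 [P=1 RW=1 US=0 PS=0]
  ⇒ fault: PROTECTION_VIOLATION  — 3 lookups

Access #2 PA: 0x2F9EC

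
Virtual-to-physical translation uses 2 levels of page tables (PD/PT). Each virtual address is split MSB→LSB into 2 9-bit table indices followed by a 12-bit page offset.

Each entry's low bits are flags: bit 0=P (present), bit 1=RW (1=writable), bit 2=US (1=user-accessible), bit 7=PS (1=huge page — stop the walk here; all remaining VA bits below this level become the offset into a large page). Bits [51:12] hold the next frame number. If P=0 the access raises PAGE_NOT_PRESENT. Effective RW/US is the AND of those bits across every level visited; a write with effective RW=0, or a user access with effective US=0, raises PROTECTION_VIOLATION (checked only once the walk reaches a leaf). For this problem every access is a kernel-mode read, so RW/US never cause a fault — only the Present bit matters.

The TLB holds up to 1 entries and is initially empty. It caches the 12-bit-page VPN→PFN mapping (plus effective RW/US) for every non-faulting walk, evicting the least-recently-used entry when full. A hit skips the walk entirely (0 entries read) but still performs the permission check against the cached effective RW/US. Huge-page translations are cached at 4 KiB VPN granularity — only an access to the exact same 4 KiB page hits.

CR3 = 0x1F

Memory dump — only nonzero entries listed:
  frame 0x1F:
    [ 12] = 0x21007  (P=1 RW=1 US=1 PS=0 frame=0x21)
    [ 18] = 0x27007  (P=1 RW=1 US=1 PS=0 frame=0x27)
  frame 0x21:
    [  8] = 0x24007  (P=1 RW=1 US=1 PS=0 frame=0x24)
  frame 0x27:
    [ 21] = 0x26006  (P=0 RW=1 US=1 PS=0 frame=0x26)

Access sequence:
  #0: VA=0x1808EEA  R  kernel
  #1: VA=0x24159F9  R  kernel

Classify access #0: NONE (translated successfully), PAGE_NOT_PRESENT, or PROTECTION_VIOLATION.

Trace:
#0 VA=0x1808EEA (r,kernel):
  lvl0: tbl 0x1F, slot 12 ⇒ 0x21007 (P1/RW1/US1/PS0)
  lvl1: tbl 0x21, slot 8 ⇒ 0x24007 (P1/RW1/US1/PS0)
  ⇒ phys 0x24EEA  [2 reads]
#1 VA=0x24159F9 (r,kernel):
  lvl0: tbl 0x1F, slot 18 ⇒ 0x27007 (P1/RW1/US1/PS0)
  lvl1: tbl 0x27, slot 21 ⇒ 0x26006 (P0/RW1/US1/PS0)
  ✗ PAGE_NOT_PRESENT  [2 reads]

Access #0 fault: NONE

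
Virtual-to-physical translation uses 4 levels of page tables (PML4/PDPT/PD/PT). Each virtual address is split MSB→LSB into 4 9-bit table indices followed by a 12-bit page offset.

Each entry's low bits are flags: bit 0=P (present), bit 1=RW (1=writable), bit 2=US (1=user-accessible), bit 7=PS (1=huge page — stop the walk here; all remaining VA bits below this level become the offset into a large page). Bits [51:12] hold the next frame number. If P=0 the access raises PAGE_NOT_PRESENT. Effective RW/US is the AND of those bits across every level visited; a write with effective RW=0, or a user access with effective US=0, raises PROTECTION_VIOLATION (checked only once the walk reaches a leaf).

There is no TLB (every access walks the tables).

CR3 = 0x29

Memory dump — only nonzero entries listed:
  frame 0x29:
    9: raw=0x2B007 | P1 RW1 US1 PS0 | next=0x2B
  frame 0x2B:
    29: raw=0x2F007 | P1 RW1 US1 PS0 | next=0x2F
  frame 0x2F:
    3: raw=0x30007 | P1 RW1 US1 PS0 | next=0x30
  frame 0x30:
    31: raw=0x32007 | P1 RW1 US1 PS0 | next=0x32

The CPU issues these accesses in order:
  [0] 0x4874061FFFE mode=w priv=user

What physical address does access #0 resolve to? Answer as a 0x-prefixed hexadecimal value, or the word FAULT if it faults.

Trace:
#0 VA=0x4874061FFFE (w,user):
  lvl0: tbl 0x29, slot 9 ⇒ 0x2B007 (P1/RW1/US1/PS0)
  lvl1: tbl 0x2B, slot 29 ⇒ 0x2F007 (P1/RW1/US1/PS0)
  lvl2: tbl 0x2F, slot 3 ⇒ 0x30007 (P1/RW1/US1/PS0)
  lvl3: tbl 0x30, slot 31 ⇒ 0x32007 (P1/RW1/US1/PS0)
  ⇒ phys 0x32FFE  [4 reads]

Access #0 PA: 0x32FFE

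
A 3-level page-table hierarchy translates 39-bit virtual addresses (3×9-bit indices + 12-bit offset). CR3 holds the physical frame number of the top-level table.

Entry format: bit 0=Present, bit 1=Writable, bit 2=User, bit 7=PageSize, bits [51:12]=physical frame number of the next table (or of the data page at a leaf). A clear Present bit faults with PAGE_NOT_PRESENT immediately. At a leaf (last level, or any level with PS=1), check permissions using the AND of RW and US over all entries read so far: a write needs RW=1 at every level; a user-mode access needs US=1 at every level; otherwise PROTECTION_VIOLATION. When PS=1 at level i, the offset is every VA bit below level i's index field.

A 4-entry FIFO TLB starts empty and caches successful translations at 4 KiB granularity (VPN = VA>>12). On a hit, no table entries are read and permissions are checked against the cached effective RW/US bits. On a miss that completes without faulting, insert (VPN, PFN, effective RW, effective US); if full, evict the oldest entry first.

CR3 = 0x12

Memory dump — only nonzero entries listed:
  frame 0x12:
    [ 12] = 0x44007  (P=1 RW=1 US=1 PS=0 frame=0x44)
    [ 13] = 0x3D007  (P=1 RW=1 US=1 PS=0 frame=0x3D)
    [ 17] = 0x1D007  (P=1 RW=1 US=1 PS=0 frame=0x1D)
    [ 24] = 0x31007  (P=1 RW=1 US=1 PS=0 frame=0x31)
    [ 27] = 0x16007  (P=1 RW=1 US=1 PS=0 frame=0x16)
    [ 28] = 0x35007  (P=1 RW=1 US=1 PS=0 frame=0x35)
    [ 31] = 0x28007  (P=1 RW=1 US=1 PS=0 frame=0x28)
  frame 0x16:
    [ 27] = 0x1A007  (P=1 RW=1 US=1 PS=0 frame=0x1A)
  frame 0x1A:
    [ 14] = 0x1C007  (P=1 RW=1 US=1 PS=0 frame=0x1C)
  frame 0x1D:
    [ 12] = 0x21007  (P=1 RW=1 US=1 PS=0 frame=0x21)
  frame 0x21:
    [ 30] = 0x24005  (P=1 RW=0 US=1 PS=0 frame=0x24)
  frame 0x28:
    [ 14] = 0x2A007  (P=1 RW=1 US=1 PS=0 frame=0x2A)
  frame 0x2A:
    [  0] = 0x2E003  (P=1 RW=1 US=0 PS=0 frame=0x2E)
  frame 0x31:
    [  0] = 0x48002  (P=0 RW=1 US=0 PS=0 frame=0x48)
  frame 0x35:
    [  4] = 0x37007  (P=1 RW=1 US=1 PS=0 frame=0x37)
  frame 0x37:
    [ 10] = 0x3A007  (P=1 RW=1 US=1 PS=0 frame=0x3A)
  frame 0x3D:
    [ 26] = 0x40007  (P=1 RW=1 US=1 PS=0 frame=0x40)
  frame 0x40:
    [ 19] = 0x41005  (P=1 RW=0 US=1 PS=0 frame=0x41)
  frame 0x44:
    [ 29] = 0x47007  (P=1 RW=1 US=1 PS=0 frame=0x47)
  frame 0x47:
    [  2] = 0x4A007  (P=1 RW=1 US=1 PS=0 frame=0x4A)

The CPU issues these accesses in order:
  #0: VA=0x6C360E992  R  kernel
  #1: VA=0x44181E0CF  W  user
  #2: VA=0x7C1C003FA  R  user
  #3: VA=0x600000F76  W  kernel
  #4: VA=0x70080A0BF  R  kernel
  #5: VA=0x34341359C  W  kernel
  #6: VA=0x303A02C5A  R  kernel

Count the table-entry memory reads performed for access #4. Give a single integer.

Walk each access:
#0 VA=0x6C360E992 (r,kernel):
  [0] read 0x12 idx=27: raw=0x16007 flags P=1 W=1 U=1 S=0
  [1] read 0x16 idx=27: raw=0x1A007 flags P=1 W=1 U=1 S=0
  [2] read 0x1A idx=14: raw=0x1C007 flags P=1 W=1 U=1 S=0
  → PA=0x1C992  (3 entries read)
#1 VA=0x44181E0CF (w,user):
  [0] read 0x12 idx=17: raw=0x1D007 flags P=1 W=1 U=1 S=0
  [1] read 0x1D idx=12: raw=0x21007 flags P=1 W=1 U=1 S=0
  [2] read 0x21 idx=30: raw=0x24005 flags P=1 W=0 U=1 S=0
  ✗ PROTECTION_VIOLATION  [3 reads]
#2 VA=0x7C1C003FA (r,user):
  [0] read 0x12 idx=31: raw=0x28007 flags P=1 W=1 U=1 S=0
  [1] read 0x28 idx=14: raw=0x2A007 flags P=1 W=1 U=1 S=0
  [2] read 0x2A idx=0: raw=0x2E003 flags P=1 W=1 U=0 S=0
  ✗ PROTECTION_VIOLATION  [3 reads]
#3 VA=0x600000F76 (w,kernel):
  [0] read 0x12 idx=24: raw=0x31007 flags P=1 W=1 U=1 S=0
  [1] read 0x31 idx=0: raw=0x48002 flags P=0 W=1 U=0 S=0
  ✗ PAGE_NOT_PRESENT  [2 reads]
#4 VA=0x70080A0BF (r,kernel):
  [0] read 0x12 idx=28: raw=0x35007 flags P=1 W=1 U=1 S=0
  [1] read 0x35 idx=4: raw=0x37007 flags P=1 W=1 U=1 S=0
  [2] read 0x37 idx=10: raw=0x3A007 flags P=1 W=1 U=1 S=0
  → PA=0x3A0BF  (3 entries read)
#5 VA=0x34341359C (w,kernel):
  [0] read 0x12 idx=13: raw=0x3D007 flags P=1 W=1 U=1 S=0
  [1] read 0x3D idx=26: raw=0x40007 flags P=1 W=1 U=1 S=0
  [2] read 0x40 idx=19: raw=0x41005 flags P=1 W=0 U=1 S=0
  ✗ PROTECTION_VIOLATION  [3 reads]
#6 VA=0x303A02C5A (r,kernel):
  [0] read 0x12 idx=12: raw=0x44007 flags P=1 W=1 U=1 S=0
  [1] read 0x44 idx=29: raw=0x47007 flags P=1 W=1 U=1 S=0
  [2] read 0x47 idx=2: raw=0x4A007 flags P=1 W=1 U=1 S=0
  → PA=0x4AC5A  (3 entries read)

Entries read for #4: 3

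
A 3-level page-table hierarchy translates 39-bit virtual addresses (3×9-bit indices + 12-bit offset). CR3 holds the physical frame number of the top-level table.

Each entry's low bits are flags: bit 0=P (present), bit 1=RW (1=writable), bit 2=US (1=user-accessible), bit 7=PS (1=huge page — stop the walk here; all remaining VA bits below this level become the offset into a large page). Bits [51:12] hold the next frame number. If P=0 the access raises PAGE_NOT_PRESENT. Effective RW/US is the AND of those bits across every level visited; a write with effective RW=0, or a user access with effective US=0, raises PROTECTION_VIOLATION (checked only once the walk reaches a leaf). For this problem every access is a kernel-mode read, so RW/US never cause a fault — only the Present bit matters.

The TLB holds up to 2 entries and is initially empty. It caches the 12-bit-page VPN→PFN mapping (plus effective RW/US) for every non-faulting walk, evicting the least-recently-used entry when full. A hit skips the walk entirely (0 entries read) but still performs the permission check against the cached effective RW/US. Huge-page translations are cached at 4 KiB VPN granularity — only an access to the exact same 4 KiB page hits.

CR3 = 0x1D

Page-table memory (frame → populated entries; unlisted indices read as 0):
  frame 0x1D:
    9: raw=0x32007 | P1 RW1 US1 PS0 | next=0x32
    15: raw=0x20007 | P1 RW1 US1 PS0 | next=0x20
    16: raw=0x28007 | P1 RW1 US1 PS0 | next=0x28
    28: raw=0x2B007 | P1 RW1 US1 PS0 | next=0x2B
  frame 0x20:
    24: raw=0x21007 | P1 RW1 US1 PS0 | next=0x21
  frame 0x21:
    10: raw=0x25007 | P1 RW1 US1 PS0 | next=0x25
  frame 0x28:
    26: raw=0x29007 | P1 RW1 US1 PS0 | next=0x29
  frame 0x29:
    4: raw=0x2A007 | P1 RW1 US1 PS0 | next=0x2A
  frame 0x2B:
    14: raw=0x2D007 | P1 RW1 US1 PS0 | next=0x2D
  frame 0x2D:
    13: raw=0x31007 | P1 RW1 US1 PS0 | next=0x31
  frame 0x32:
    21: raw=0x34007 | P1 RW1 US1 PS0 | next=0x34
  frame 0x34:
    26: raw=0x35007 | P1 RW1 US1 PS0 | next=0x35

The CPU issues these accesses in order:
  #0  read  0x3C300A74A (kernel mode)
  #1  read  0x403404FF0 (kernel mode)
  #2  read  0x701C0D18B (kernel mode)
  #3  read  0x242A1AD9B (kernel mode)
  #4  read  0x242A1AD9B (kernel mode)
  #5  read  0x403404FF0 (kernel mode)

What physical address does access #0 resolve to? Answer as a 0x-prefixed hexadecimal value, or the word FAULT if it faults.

Per-access translation:
#0 VA=0x3C300A74A (r,kernel):
  lvl0: tbl 0x1D, slot 15 ⇒ 0x20007 (P1/RW1/US1/PS0)
  lvl1: tbl 0x20, slot 24 ⇒ 0x21007 (P1/RW1/US1/PS0)
  lvl2: tbl 0x21, slot 10 ⇒ 0x25007 (P1/RW1/US1/PS0)
  ✓ 0x2574A  — 3 lookups
#1 VA=0x403404FF0 (r,kernel):
  lvl0: tbl 0x1D, slot 16 ⇒ 0x28007 (P1/RW1/US1/PS0)
  lvl1: tbl 0x28, slot 26 ⇒ 0x29007 (P1/RW1/US1/PS0)
  lvl2: tbl 0x29, slot 4 ⇒ 0x2A007 (P1/RW1/US1/PS0)
  ✓ 0x2AFF0  — 3 lookups
#2 VA=0x701C0D18B (r,kernel):
  lvl0: tbl 0x1D, slot 28 ⇒ 0x2B007 (P1/RW1/US1/PS0)
  lvl1: tbl 0x2B, slot 14 ⇒ 0x2D007 (P1/RW1/US1/PS0)
  lvl2: tbl 0x2D, slot 13 ⇒ 0x31007 (P1/RW1/US1/PS0)
  ✓ 0x3118B  — 3 lookups
#3 VA=0x242A1AD9B (r,kernel):
  lvl0: tbl 0x1D, slot 9 ⇒ 0x32007 (P1/RW1/US1/PS0)
  lvl1: tbl 0x32, slot 21 ⇒ 0x34007 (P1/RW1/US1/PS0)
  lvl2: tbl 0x34, slot 26 ⇒ 0x35007 (P1/RW1/US1/PS0)
  ✓ 0x35D9B  — 3 lookups
#4 VA=0x242A1AD9B (r,kernel):
  TLB hit vpn=0x242A1A → PA=0x35D9B
#5 VA=0x403404FF0 (r,kernel):
  lvl0: tbl 0x1D, slot 16 ⇒ 0x28007 (P1/RW1/US1/PS0)
  lvl1: tbl 0x28, slot 26 ⇒ 0x29007 (P1/RW1/US1/PS0)
  lvl2: tbl 0x29, slot 4 ⇒ 0x2A007 (P1/RW1/US1/PS0)
  ✓ 0x2AFF0  — 3 lookups

Access #0 PA: 0x2574A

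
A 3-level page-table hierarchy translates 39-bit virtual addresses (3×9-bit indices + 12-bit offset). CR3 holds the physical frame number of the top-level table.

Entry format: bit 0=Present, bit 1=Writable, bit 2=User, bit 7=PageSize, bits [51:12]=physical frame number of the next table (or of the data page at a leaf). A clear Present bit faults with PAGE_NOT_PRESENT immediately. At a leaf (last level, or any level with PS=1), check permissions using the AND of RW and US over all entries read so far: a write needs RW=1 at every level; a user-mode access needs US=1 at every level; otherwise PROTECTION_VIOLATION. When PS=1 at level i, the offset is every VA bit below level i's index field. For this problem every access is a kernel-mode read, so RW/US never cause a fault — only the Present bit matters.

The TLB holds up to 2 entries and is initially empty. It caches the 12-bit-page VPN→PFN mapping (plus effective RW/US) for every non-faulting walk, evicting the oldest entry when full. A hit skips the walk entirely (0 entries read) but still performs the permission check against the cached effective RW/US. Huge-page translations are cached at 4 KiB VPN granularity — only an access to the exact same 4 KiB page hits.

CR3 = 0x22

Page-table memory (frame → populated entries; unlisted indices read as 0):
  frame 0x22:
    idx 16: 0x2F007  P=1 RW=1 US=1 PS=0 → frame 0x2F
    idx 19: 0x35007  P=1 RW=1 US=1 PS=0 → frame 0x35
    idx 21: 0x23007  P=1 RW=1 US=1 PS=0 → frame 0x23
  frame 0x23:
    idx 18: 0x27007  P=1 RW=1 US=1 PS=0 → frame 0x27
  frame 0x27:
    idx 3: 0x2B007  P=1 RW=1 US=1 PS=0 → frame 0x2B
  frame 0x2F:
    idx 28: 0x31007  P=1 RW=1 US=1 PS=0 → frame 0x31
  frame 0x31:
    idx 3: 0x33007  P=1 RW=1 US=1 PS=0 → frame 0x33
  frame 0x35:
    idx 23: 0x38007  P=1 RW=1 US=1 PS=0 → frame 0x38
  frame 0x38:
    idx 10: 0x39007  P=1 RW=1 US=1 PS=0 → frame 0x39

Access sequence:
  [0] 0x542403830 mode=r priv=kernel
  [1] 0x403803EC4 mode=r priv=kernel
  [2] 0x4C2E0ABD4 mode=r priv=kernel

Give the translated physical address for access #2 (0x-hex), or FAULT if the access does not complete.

Per-access translation:
#0 VA=0x542403830 (r,kernel):
  L0: frame=0x22 idx=21 entry=0x23007 [P=1 RW=1 US=1 PS=0]
  L1: frame=0x23 idx=18 entry=0x27007 [P=1 RW=1 US=1 PS=0]
  L2: frame=0x27 idx=3 entry=0x2B007 [P=1 RW=1 US=1 PS=0]
  ⇒ phys 0x2B830  [3 reads]
#1 VA=0x403803EC4 (r,kernel):
  L0: frame=0x22 idx=16 entry=0x2F007 [P=1 RW=1 US=1 PS=0]
  L1: frame=0x2F idx=28 entry=0x31007 [P=1 RW=1 US=1 PS=0]
  L2: frame=0x31 idx=3 entry=0x33007 [P=1 RW=1 US=1 PS=0]
  ⇒ phys 0x33EC4  [3 reads]
#2 VA=0x4C2E0ABD4 (r,kernel):
  L0: frame=0x22 idx=19 entry=0x35007 [P=1 RW=1 US=1 PS=0]
  L1: frame=0x35 idx=23 entry=0x38007 [P=1 RW=1 US=1 PS=0]
  L2: frame=0x38 idx=10 entry=0x39007 [P=1 RW=1 US=1 PS=0]
  ⇒ phys 0x39BD4  [3 reads]

Access #2 PA: 0x39BD4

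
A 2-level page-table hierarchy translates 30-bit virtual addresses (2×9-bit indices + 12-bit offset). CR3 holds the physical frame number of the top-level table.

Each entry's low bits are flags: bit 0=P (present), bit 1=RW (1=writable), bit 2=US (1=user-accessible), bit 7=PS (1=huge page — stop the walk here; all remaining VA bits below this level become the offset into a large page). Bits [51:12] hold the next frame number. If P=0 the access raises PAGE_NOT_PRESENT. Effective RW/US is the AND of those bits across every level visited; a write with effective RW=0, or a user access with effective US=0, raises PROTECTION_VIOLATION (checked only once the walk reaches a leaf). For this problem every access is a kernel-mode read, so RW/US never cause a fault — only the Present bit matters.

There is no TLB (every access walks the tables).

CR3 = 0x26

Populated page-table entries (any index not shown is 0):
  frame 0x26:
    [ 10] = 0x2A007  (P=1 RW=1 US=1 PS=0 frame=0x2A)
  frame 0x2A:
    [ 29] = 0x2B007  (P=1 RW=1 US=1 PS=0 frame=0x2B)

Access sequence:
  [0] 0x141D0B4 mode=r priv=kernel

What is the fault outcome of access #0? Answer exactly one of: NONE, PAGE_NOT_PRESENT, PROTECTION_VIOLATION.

Walk each access:
#0 VA=0x141D0B4 (r,kernel):
  L0 @0x26[10] → 0x2A007  P=1,RW=1,US=1,PS=0
  L1 @0x2A[29] → 0x2B007  P=1,RW=1,US=1,PS=0
  → PA=0x2B0B4  (2 entries read)

Access #0 fault: NONE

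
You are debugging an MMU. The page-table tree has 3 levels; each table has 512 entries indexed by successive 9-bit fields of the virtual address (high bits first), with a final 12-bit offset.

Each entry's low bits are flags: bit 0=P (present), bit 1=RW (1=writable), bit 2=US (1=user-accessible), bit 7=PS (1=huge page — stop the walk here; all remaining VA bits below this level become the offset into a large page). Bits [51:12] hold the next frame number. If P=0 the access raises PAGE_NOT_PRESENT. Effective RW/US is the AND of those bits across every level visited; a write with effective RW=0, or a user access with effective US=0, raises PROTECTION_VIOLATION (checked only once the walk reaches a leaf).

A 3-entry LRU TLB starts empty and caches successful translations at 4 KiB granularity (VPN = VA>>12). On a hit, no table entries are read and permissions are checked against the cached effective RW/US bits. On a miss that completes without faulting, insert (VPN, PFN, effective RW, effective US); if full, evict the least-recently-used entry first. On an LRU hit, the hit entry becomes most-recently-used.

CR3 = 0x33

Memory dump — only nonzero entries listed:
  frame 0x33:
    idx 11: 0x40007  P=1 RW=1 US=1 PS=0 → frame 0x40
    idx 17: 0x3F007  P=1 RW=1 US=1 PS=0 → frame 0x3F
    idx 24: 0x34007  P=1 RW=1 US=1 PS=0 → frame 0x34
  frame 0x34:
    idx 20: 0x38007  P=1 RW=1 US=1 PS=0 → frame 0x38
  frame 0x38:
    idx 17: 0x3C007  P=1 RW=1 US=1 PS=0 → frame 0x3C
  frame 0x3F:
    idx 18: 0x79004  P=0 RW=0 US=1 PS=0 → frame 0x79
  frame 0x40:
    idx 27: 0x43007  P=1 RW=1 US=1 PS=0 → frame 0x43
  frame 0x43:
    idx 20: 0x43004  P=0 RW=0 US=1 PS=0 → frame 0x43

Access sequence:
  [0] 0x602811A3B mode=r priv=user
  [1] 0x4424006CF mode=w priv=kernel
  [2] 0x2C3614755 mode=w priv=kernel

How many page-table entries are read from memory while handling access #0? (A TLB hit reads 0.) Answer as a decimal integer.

Per-access translation:
#0 VA=0x602811A3B (r,user):
  lvl0: tbl 0x33, slot 24 ⇒ 0x34007 (P1/RW1/US1/PS0)
  lvl1: tbl 0x34, slot 20 ⇒ 0x38007 (P1/RW1/US1/PS0)
  lvl2: tbl 0x38, slot 17 ⇒ 0x3C007 (P1/RW1/US1/PS0)
  ⇒ phys 0x3CA3B  [3 reads]
#1 VA=0x4424006CF (w,kernel):
  lvl0: tbl 0x33, slot 17 ⇒ 0x3F007 (P1/RW1/US1/PS0)
  lvl1: tbl 0x3F, slot 18 ⇒ 0x79004 (P0/RW0/US1/PS0)
  → PAGE_NOT_PRESENT  (2 entries read)
#2 VA=0x2C3614755 (w,kernel):
  lvl0: tbl 0x33, slot 11 ⇒ 0x40007 (P1/RW1/US1/PS0)
  lvl1: tbl 0x40, slot 27 ⇒ 0x43007 (P1/RW1/US1/PS0)
  lvl2: tbl 0x43, slot 20 ⇒ 0x43004 (P0/RW0/US1/PS0)
  → PAGE_NOT_PRESENT  (3 entries read)

Entries read for #0: 3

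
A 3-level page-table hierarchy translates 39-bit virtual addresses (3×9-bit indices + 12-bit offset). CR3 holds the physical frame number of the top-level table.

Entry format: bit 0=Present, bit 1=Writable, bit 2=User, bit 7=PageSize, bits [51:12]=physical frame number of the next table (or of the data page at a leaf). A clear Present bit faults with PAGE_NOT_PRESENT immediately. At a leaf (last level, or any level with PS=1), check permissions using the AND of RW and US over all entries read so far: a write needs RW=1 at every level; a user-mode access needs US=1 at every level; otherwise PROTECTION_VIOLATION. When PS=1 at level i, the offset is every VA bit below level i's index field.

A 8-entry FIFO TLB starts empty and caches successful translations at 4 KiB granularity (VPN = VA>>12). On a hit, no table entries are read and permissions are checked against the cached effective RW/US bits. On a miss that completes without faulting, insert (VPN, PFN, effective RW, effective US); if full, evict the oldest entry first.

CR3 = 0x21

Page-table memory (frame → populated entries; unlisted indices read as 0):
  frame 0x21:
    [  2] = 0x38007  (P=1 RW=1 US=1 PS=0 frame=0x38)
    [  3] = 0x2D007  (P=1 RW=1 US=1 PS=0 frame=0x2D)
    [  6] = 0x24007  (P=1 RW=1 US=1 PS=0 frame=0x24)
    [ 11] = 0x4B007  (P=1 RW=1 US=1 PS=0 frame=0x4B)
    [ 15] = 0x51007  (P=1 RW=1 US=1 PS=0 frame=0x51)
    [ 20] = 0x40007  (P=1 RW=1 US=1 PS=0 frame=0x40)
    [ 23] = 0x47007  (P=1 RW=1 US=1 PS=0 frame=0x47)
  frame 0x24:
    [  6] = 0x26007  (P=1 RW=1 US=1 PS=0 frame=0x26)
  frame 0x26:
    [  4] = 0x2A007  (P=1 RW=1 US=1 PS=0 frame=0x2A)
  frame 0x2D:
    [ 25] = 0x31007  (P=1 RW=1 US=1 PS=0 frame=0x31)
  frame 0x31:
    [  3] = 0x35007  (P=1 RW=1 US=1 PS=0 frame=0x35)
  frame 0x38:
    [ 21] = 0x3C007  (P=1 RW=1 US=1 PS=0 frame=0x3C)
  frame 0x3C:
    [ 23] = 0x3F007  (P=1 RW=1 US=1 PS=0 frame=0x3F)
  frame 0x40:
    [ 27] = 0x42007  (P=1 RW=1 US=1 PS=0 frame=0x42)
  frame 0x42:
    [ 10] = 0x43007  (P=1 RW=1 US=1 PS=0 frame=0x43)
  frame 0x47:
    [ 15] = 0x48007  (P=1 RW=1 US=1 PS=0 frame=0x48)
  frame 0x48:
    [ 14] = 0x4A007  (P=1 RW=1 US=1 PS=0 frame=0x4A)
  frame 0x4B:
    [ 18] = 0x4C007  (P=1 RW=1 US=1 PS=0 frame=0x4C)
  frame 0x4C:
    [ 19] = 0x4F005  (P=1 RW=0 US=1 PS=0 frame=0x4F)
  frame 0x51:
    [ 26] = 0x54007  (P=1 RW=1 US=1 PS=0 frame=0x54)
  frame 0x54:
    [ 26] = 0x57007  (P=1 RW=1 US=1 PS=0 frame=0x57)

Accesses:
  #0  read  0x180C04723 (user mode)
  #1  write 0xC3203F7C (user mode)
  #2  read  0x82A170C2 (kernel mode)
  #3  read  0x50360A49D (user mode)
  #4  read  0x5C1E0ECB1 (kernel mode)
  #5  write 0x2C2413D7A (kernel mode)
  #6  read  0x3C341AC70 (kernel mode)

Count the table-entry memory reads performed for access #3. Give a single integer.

Walk each access:
#0 VA=0x180C04723 (r,user):
  L0: frame=0x21 idx=6 entry=0x24007 [P=1 RW=1 US=1 PS=0]
  L1: frame=0x24 idx=6 entry=0x26007 [P=1 RW=1 US=1 PS=0]
  L2: frame=0x26 idx=4 entry=0x2A007 [P=1 RW=1 US=1 PS=0]
  ⇒ phys 0x2A723  [3 reads]
#1 VA=0xC3203F7C (w,user):
  L0: frame=0x21 idx=3 entry=0x2D007 [P=1 RW=1 US=1 PS=0]
  L1: frame=0x2D idx=25 entry=0x31007 [P=1 RW=1 US=1 PS=0]
  L2: frame=0x31 idx=3 entry=0x35007 [P=1 RW=1 US=1 PS=0]
  ⇒ phys 0x35F7C  [3 reads]
#2 VA=0x82A170C2 (r,kernel):
  L0: frame=0x21 idx=2 entry=0x38007 [P=1 RW=1 US=1 PS=0]
  L1: frame=0x38 idx=21 entry=0x3C007 [P=1 RW=1 US=1 PS=0]
  L2: frame=0x3C idx=23 entry=0x3F007 [P=1 RW=1 US=1 PS=0]
  ⇒ phys 0x3F0C2  [3 reads]
#3 VA=0x50360A49D (r,user):
  L0: frame=0x21 idx=20 entry=0x40007 [P=1 RW=1 US=1 PS=0]
  L1: frame=0x40 idx=27 entry=0x42007 [P=1 RW=1 US=1 PS=0]
  L2: frame=0x42 idx=10 entry=0x43007 [P=1 RW=1 US=1 PS=0]
  ⇒ phys 0x4349D  [3 reads]
#4 VA=0x5C1E0ECB1 (r,kernel):
  L0: frame=0x21 idx=23 entry=0x47007 [P=1 RW=1 US=1 PS=0]
  L1: frame=0x47 idx=15 entry=0x48007 [P=1 RW=1 US=1 PS=0]
  L2: frame=0x48 idx=14 entry=0x4A007 [P=1 RW=1 US=1 PS=0]
  ⇒ phys 0x4ACB1  [3 reads]
#5 VA=0x2C2413D7A (w,kernel):
  L0: frame=0x21 idx=11 entry=0x4B007 [P=1 RW=1 US=1 PS=0]
  L1: frame=0x4B idx=18 entry=0x4C007 [P=1 RW=1 US=1 PS=0]
  L2: frame=0x4C idx=19 entry=0x4F005 [P=1 RW=0 US=1 PS=0]
  ⇒ fault: PROTECTION_VIOLATION  — 3 lookups
#6 VA=0x3C341AC70 (r,kernel):
  L0: frame=0x21 idx=15 entry=0x51007 [P=1 RW=1 US=1 PS=0]
  L1: frame=0x51 idx=26 entry=0x54007 [P=1 RW=1 US=1 PS=0]
  L2: frame=0x54 idx=26 entry=0x57007 [P=1 RW=1 US=1 PS=0]
  ⇒ phys 0x57C70  [3 reads]

Entries read for #3: 3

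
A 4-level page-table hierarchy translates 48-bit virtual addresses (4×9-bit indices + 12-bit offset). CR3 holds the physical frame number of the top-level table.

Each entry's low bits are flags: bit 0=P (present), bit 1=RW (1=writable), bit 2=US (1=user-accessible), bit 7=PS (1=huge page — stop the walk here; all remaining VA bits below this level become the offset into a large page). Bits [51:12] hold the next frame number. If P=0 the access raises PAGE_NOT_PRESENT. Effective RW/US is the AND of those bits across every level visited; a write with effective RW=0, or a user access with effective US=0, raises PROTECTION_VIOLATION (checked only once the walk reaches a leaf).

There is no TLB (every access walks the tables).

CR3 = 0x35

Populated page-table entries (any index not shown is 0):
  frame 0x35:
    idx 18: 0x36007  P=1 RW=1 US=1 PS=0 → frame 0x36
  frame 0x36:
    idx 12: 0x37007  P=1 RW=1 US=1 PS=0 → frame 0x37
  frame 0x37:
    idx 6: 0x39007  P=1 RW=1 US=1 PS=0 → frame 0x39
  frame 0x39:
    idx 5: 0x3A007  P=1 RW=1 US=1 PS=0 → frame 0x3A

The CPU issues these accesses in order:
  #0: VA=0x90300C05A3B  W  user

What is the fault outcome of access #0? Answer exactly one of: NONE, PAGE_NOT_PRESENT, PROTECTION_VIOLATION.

Walk each access:
#0 VA=0x90300C05A3B (w,user):
  [0] read 0x35 idx=18: raw=0x36007 flags P=1 W=1 U=1 S=0
  [1] read 0x36 idx=12: raw=0x37007 flags P=1 W=1 U=1 S=0
  [2] read 0x37 idx=6: raw=0x39007 flags P=1 W=1 U=1 S=0
  [3] read 0x39 idx=5: raw=0x3A007 flags P=1 W=1 U=1 S=0
  → PA=0x3AA3B  (4 entries read)

Access #0 fault: NONE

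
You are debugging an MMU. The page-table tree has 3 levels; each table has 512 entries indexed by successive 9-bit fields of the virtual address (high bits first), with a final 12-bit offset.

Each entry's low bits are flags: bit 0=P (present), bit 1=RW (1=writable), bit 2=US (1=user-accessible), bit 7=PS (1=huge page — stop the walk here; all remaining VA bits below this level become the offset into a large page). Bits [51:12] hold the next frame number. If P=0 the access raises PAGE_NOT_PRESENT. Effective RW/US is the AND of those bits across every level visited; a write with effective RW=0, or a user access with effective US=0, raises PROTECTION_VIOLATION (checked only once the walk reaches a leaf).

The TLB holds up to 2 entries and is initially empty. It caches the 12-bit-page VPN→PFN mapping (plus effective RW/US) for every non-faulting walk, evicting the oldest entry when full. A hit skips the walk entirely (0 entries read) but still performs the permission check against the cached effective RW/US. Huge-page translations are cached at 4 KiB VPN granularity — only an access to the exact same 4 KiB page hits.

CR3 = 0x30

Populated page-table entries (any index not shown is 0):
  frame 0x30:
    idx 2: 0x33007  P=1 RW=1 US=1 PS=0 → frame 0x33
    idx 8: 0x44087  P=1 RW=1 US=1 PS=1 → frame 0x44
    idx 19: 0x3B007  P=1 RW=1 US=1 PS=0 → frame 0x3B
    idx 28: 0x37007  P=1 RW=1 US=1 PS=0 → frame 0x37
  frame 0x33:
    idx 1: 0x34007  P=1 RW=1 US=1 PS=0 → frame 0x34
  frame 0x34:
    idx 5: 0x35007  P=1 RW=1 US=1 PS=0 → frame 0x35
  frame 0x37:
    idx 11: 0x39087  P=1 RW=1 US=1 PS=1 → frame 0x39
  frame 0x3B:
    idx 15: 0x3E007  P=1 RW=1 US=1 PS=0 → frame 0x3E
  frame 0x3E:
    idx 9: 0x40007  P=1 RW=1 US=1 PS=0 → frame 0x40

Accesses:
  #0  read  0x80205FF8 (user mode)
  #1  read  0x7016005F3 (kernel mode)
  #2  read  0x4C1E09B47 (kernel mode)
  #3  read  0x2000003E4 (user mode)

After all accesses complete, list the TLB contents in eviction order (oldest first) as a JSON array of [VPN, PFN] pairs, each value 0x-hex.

Trace:
#0 VA=0x80205FF8 (r,user):
  [0] read 0x30 idx=2: raw=0x33007 flags P=1 W=1 U=1 S=0
  [1] read 0x33 idx=1: raw=0x34007 flags P=1 W=1 U=1 S=0
  [2] read 0x34 idx=5: raw=0x35007 flags P=1 W=1 U=1 S=0
  ⇒ phys 0x35FF8  [3 reads]
#1 VA=0x7016005F3 (r,kernel):
  [0] read 0x30 idx=28: raw=0x37007 flags P=1 W=1 U=1 S=0
  [1] read 0x37 idx=11: raw=0x39087 flags P=1 W=1 U=1 S=1
  ⇒ phys 0x395F3 (huge @L1)  [2 reads]
#2 VA=0x4C1E09B47 (r,kernel):
  [0] read 0x30 idx=19: raw=0x3B007 flags P=1 W=1 U=1 S=0
  [1] read 0x3B idx=15: raw=0x3E007 flags P=1 W=1 U=1 S=0
  [2] read 0x3E idx=9: raw=0x40007 flags P=1 W=1 U=1 S=0
  ⇒ phys 0x40B47  [3 reads]
#3 VA=0x2000003E4 (r,user):
  [0] read 0x30 idx=8: raw=0x44087 flags P=1 W=1 U=1 S=1
  ⇒ phys 0x443E4 (huge @L0)  [1 reads]

TLB: [["0x4C1E09", "0x40"], ["0x200000", "0x44"]]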